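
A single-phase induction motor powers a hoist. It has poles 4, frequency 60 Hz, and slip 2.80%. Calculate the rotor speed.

n_s = 120f/p = 120×60/4 = 1800 rpm
n = n_s(1 − s) = 1800 × (1 − 0.028) = 1750 rpm

1750 rpm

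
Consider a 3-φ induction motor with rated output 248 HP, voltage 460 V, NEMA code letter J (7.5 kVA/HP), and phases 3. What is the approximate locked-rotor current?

S_LR = 7.5 × 248 = 1860 kVA
I_LR = S_LR/(√3·V_L) = 1860000/(1.732×460) = 2330 A

2330 A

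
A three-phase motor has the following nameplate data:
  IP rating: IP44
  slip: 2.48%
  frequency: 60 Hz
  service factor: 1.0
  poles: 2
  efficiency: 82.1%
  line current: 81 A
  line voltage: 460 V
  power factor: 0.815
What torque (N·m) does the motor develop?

P_in = √3·V·I·cosφ = 1.732 × 460 × 81 × 0.815 = 52595 W
P_out = η·P_in = 0.821 × 52595 = 43180 W
n_s = 120×60/2 = 3600 rpm; n = 3600×(1−0.0248) = 3511 rpm
ω = 2π×3511/60 = 367.7 rad/s
τ = P_out/ω = 43180/367.7 = 117 N·m

117 N·m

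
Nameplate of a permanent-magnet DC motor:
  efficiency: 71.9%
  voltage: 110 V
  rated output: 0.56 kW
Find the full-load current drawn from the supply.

P_out = 0.56 kW = 560 W
P_in = P_out / η = 560 / 0.719 = 779 W
I = P_in / V = 779 / 110 = 7.08 A

7.08 A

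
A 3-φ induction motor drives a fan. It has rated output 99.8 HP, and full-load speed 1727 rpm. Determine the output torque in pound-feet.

P_out = 99.8 × 746 = 74451 W
ω = 2π × 1727/60 = 180.9 rad/s
τ = P_out/ω = 74451/180.9 = 411.6 N·m
In lb·ft: 411.6/1.356 = 304 lb·ft

304 lb·ft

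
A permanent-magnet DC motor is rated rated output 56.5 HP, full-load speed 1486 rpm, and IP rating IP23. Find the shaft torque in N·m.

P_out = 56.5 × 746 = 42149 W
ω = 2π × 1486/60 = 155.6 rad/s
τ = P_out/ω = 42149/155.6 = 271 N·m

271 N·m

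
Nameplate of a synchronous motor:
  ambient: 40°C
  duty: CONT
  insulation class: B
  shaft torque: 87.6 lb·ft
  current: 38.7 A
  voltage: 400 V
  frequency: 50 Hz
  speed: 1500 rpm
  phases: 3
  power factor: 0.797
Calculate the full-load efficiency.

τ = 87.6 lb·ft × 1.356 = 118.8 N·m
ω = 2π × 1500/60 = 157.1 rad/s; P_out = τω = 118.8 × 157.1 = 18663 W
P_in = √3·V_L·I_L·cosφ = 1.732 × 400 × 38.7 × 0.797 = 21369 W
η = P_out / P_in = 18663 / 21369 = 0.873 = 87.3%

87.3 %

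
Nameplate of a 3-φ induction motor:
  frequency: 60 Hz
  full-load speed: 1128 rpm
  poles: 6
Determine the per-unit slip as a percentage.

n_s = 120f/p = 120×60/6 = 1200 rpm
s = (n_s − n)/n_s = (1200 − 1128)/1200 = 0.0600

6.00 %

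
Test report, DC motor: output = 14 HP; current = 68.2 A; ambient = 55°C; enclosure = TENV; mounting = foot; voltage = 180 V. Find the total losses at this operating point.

1.83 kW

P_in = V·I = 180×68.2 = 12276 W
P_out = 14×746 = 10444 W
Losses = P_in − P_out = 12276 − 10444 = 1832 W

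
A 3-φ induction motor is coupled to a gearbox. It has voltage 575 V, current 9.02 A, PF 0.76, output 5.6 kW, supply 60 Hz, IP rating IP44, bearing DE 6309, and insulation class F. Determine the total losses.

1.23 kW

P_in = √3·V·I·cosφ = 1.732×575×9.02×0.76 = 6827 W
P_out = 5600 W
Losses = P_in − P_out = 6827 − 5600 = 1227 W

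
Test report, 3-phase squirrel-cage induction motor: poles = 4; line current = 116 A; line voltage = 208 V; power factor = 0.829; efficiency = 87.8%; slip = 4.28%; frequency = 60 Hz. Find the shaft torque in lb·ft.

124 lb·ft

P_in = √3·V·I·cosφ = 1.732 × 208 × 116 × 0.829 = 34644 W
P_out = η·P_in = 0.878 × 34644 = 30417 W
n_s = 120×60/4 = 1800 rpm; n = 1800×(1−0.0428) = 1723 rpm
ω = 2π×1723/60 = 180.4 rad/s
τ = P_out/ω = 30417/180.4 = 168.6 N·m
In lb·ft: 168.6/1.356 = 124 lb·ft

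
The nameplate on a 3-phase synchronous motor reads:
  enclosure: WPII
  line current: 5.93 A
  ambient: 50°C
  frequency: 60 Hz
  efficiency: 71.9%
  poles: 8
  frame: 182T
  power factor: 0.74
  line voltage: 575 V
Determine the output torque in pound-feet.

24.6 lb·ft

P_in = √3·V·I·cosφ = 1.732 × 575 × 5.93 × 0.74 = 4370 W
P_out = η·P_in = 0.719 × 4370 = 3142 W
n = n_s = 120×60/8 = 900 rpm (synchronous)
ω = 2π×900/60 = 94.25 rad/s
τ = P_out/ω = 3142/94.25 = 33.34 N·m
In lb·ft: 33.34/1.356 = 24.6 lb·ft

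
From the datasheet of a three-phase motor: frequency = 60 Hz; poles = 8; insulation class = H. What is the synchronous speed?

900 rpm

n_s = 120f/p = 120×60/8 = 900 rpm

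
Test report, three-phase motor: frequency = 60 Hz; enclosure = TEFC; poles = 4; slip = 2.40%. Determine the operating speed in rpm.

1757 rpm

n_s = 120f/p = 120×60/4 = 1800 rpm
n = n_s(1 − s) = 1800 × (1 − 0.024) = 1757 rpm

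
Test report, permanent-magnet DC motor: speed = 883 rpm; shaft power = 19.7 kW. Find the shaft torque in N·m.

ω = 2π × 883/60 = 92.47 rad/s
τ = P/ω = 19700/92.47 = 213 N·m

213 N·m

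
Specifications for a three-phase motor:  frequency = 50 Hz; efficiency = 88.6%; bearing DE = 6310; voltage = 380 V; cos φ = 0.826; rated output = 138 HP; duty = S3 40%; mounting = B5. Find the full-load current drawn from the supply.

P_out = 138 × 746 = 102948 W
P_in = P_out / η = 102948 / 0.886 = 116194 W
I_L = P_in / (√3·V_L·cosφ) = 116194 / (1.732 × 380 × 0.826) = 214 A

214 A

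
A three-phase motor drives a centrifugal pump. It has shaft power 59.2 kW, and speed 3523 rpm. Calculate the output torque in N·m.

ω = 2π × 3523/60 = 368.9 rad/s
τ = P/ω = 59200/368.9 = 160 N·m

160 N·m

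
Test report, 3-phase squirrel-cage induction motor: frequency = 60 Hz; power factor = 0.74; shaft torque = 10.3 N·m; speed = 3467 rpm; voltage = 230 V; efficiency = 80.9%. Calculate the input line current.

15.7 A

ω = 2π×3467/60 = 363.1 rad/s; P_out = τω = 10.3 × 363.1 = 3740 W
P_in = P_out / η = 3740 / 0.809 = 4623 W
I_L = P_in / (√3·V_L·cosφ) = 4623 / (1.732 × 230 × 0.74) = 15.7 A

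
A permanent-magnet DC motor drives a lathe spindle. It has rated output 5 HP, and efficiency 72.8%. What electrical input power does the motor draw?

5.12 kW

P_out = 5 × 746 = 3730 W
P_in = P_out/η = 3730/0.728 = 5124 W = 5.12 kW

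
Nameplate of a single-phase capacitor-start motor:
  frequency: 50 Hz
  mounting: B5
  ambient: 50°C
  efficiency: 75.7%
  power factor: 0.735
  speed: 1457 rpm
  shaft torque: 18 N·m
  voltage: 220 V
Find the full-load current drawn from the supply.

22.4 A

ω = 2π×1457/60 = 152.6 rad/s; P_out = τω = 18 × 152.6 = 2747 W
P_in = P_out / η = 2747 / 0.757 = 3629 W
I = P_in / (V·cosφ) = 3629 / (220 × 0.735) = 22.4 A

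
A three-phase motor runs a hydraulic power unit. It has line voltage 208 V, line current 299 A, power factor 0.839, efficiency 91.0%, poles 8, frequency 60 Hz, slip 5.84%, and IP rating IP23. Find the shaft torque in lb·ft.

P_in = √3·V·I·cosφ = 1.732 × 208 × 299 × 0.839 = 90374 W
P_out = η·P_in = 0.91 × 90374 = 82240 W
n_s = 120×60/8 = 900 rpm; n = 900×(1−0.0584) = 847 rpm
ω = 2π×847/60 = 88.7 rad/s
τ = P_out/ω = 82240/88.7 = 927.2 N·m
In lb·ft: 927.2/1.356 = 684 lb·ft

684 lb·ft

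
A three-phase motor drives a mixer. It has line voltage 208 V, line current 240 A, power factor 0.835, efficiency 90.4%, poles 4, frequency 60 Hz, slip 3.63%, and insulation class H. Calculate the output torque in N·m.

359 N·m

P_in = √3·V·I·cosφ = 1.732 × 208 × 240 × 0.835 = 72195 W
P_out = η·P_in = 0.904 × 72195 = 65264 W
n_s = 120×60/4 = 1800 rpm; n = 1800×(1−0.0363) = 1735 rpm
ω = 2π×1735/60 = 181.7 rad/s
τ = P_out/ω = 65264/181.7 = 359 N·m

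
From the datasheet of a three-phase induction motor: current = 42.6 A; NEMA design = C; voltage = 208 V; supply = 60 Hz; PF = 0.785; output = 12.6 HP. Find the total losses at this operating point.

P_in = √3·V·I·cosφ = 1.732×208×42.6×0.785 = 12047 W
P_out = 12.6×746 = 9400 W
Losses = P_in − P_out = 12047 − 9400 = 2647 W

2650 W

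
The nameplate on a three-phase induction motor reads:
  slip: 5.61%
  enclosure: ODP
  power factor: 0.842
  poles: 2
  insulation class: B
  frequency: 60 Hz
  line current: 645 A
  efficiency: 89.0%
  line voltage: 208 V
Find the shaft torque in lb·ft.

361 lb·ft

P_in = √3·V·I·cosφ = 1.732 × 208 × 645 × 0.842 = 195651 W
P_out = η·P_in = 0.89 × 195651 = 174129 W
n_s = 120×60/2 = 3600 rpm; n = 3600×(1−0.0561) = 3398 rpm
ω = 2π×3398/60 = 355.8 rad/s
τ = P_out/ω = 174129/355.8 = 489.4 N·m
In lb·ft: 489.4/1.356 = 361 lb·ft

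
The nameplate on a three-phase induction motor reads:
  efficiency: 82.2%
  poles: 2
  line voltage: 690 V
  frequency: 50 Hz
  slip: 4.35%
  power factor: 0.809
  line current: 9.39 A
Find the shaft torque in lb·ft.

P_in = √3·V·I·cosφ = 1.732 × 690 × 9.39 × 0.809 = 9078 W
P_out = η·P_in = 0.822 × 9078 = 7462 W
n_s = 120×50/2 = 3000 rpm; n = 3000×(1−0.0435) = 2870 rpm
ω = 2π×2870/60 = 300.5 rad/s
τ = P_out/ω = 7462/300.5 = 24.83 N·m
In lb·ft: 24.83/1.356 = 18.3 lb·ft

18.3 lb·ft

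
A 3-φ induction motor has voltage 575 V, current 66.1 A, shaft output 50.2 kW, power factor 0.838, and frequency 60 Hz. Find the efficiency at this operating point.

P_out = 50.2 kW = 50200 W
P_in = √3·V_L·I_L·cosφ = 1.732 × 575 × 66.1 × 0.838 = 55165 W
η = P_out / P_in = 50200 / 55165 = 0.910 = 91.0%

91.0 %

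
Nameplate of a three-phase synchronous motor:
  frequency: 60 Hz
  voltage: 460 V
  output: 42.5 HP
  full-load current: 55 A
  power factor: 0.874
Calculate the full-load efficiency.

82.8 %

P_out = 42.5 × 746 = 31705 W
P_in = √3·V_L·I_L·cosφ = 1.732 × 460 × 55 × 0.874 = 38298 W
η = P_out / P_in = 31705 / 38298 = 0.828 = 82.8%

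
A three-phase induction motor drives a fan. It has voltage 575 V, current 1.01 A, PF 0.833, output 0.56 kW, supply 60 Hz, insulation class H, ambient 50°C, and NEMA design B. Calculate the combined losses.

278 W

P_in = √3·V·I·cosφ = 1.732×575×1.01×0.833 = 838 W
P_out = 560 W
Losses = P_in − P_out = 838 − 560 = 278 W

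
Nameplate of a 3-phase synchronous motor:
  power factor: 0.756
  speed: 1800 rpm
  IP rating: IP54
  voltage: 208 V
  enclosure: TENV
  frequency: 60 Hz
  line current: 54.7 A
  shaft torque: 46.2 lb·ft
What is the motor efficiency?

τ = 46.2 lb·ft × 1.356 = 62.65 N·m
ω = 2π × 1800/60 = 188.5 rad/s; P_out = τω = 62.65 × 188.5 = 11810 W
P_in = √3·V_L·I_L·cosφ = 1.732 × 208 × 54.7 × 0.756 = 14898 W
η = P_out / P_in = 11810 / 14898 = 0.793 = 79.3%

79.3 %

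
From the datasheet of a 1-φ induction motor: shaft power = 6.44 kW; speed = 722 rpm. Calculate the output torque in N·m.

85.2 N·m

ω = 2π × 722/60 = 75.61 rad/s
τ = P/ω = 6440/75.61 = 85.2 N·m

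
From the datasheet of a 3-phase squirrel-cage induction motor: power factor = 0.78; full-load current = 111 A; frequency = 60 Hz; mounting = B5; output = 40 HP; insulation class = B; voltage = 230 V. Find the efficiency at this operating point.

P_out = 40 × 746 = 29840 W
P_in = √3·V_L·I_L·cosφ = 1.732 × 230 × 111 × 0.78 = 34490 W
η = P_out / P_in = 29840 / 34490 = 0.865 = 86.5%

86.5 %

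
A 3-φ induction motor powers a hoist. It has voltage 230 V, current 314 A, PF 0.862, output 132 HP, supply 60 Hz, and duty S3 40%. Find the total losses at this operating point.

9350 W

P_in = √3·V·I·cosφ = 1.732×230×314×0.862 = 107823 W
P_out = 132×746 = 98472 W
Losses = P_in − P_out = 107823 − 98472 = 9351 W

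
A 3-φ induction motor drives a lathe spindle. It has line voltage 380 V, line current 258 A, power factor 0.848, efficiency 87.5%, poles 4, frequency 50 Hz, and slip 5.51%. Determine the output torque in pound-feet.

P_in = √3·V·I·cosφ = 1.732 × 380 × 258 × 0.848 = 143995 W
P_out = η·P_in = 0.875 × 143995 = 125996 W
n_s = 120×50/4 = 1500 rpm; n = 1500×(1−0.0551) = 1417 rpm
ω = 2π×1417/60 = 148.4 rad/s
τ = P_out/ω = 125996/148.4 = 849 N·m
In lb·ft: 849/1.356 = 626 lb·ft

626 lb·ft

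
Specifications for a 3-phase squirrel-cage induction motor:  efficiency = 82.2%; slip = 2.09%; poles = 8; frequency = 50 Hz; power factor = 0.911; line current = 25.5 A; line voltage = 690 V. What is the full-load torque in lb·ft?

219 lb·ft

P_in = √3·V·I·cosφ = 1.732 × 690 × 25.5 × 0.911 = 27762 W
P_out = η·P_in = 0.822 × 27762 = 22820 W
n_s = 120×50/8 = 750 rpm; n = 750×(1−0.0209) = 734 rpm
ω = 2π×734/60 = 76.86 rad/s
τ = P_out/ω = 22820/76.86 = 296.9 N·m
In lb·ft: 296.9/1.356 = 219 lb·ft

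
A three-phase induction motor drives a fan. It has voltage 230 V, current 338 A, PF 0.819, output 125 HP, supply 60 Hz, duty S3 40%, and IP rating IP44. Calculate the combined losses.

17000 W

P_in = √3·V·I·cosφ = 1.732×230×338×0.819 = 110275 W
P_out = 125×746 = 93250 W
Losses = P_in − P_out = 110275 − 93250 = 17025 W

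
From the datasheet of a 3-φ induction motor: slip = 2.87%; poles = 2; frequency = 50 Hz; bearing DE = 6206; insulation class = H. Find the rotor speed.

n_s = 120f/p = 120×50/2 = 3000 rpm
n = n_s(1 − s) = 3000 × (1 − 0.0287) = 2914 rpm

2914 rpm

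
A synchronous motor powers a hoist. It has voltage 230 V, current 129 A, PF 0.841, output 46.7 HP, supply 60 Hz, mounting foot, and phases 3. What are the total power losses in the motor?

8.38 kW

P_in = √3·V·I·cosφ = 1.732×230×129×0.841 = 43218 W
P_out = 46.7×746 = 34838 W
Losses = P_in − P_out = 43218 − 34838 = 8380 W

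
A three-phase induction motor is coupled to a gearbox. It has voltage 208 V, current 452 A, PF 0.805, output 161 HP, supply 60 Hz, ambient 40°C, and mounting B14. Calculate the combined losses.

P_in = √3·V·I·cosφ = 1.732×208×452×0.805 = 131083 W
P_out = 161×746 = 120106 W
Losses = P_in − P_out = 131083 − 120106 = 10977 W

11 kW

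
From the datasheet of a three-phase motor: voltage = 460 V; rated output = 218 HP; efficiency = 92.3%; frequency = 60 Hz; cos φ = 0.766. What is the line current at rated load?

P_out = 218 × 746 = 162628 W
P_in = P_out / η = 162628 / 0.923 = 176195 W
I_L = P_in / (√3·V_L·cosφ) = 176195 / (1.732 × 460 × 0.766) = 289 A

289 A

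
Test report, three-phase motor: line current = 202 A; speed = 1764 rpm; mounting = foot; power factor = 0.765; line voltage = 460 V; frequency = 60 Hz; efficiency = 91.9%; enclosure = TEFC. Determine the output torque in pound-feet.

P_in = √3·V·I·cosφ = 1.732 × 460 × 202 × 0.765 = 123117 W
P_out = η·P_in = 0.919 × 123117 = 113145 W
n = 1764 rpm
ω = 2π×1764/60 = 184.7 rad/s
τ = P_out/ω = 113145/184.7 = 612.6 N·m
In lb·ft: 612.6/1.356 = 452 lb·ft

452 lb·ft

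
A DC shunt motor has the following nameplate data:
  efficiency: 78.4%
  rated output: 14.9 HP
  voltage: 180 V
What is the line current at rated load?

78.8 A

P_out = 14.9 × 746 = 11115 W
P_in = P_out / η = 11115 / 0.784 = 14177 W
I = P_in / V = 14177 / 180 = 78.8 A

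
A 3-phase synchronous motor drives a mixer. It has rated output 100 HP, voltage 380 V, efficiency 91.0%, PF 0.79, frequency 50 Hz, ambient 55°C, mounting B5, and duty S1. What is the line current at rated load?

158 A

P_out = 100 × 746 = 74600 W
P_in = P_out / η = 74600 / 0.910 = 81978 W
I_L = P_in / (√3·V_L·cosφ) = 81978 / (1.732 × 380 × 0.79) = 158 A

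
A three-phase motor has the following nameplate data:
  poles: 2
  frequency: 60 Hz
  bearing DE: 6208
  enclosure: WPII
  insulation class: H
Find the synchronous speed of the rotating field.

n_s = 120f/p = 120×60/2 = 3600 rpm

3600 rpm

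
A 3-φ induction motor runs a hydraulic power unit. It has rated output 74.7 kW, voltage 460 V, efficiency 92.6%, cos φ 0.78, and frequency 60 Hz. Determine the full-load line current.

130 A

P_out = 74.7 kW = 74700 W
P_in = P_out / η = 74700 / 0.926 = 80670 W
I_L = P_in / (√3·V_L·cosφ) = 80670 / (1.732 × 460 × 0.78) = 130 A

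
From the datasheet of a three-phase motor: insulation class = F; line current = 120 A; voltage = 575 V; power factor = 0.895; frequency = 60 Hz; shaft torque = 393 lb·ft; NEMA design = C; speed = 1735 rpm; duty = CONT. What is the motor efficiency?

τ = 393 lb·ft × 1.356 = 532.9 N·m
ω = 2π × 1735/60 = 181.7 rad/s; P_out = τω = 532.9 × 181.7 = 96828 W
P_in = √3·V_L·I_L·cosφ = 1.732 × 575 × 120 × 0.895 = 106960 W
η = P_out / P_in = 96828 / 106960 = 0.905 = 90.5%

90.5 %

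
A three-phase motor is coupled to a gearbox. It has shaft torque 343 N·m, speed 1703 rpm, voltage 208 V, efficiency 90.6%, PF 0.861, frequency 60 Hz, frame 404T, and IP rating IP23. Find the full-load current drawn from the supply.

ω = 2π×1703/60 = 178.3 rad/s; P_out = τω = 343 × 178.3 = 61157 W
P_in = P_out / η = 61157 / 0.906 = 67502 W
I_L = P_in / (√3·V_L·cosφ) = 67502 / (1.732 × 208 × 0.861) = 218 A

218 A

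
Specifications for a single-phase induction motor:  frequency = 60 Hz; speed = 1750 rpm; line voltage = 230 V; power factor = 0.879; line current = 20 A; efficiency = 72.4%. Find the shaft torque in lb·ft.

11.8 lb·ft

P_in = V·I·cosφ = 230 × 20 × 0.879 = 4043 W
P_out = η·P_in = 0.724 × 4043 = 2927 W
n = 1750 rpm
ω = 2π×1750/60 = 183.3 rad/s
τ = P_out/ω = 2927/183.3 = 15.97 N·m
In lb·ft: 15.97/1.356 = 11.8 lb·ft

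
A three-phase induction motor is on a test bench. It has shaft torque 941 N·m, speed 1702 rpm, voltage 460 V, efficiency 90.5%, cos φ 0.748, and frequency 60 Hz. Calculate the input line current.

311 A

ω = 2π×1702/60 = 178.2 rad/s; P_out = τω = 941 × 178.2 = 167686 W
P_in = P_out / η = 167686 / 0.905 = 185288 W
I_L = P_in / (√3·V_L·cosφ) = 185288 / (1.732 × 460 × 0.748) = 311 A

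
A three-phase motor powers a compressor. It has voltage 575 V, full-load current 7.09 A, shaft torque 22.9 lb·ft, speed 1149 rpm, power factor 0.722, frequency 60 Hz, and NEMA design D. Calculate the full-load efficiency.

τ = 22.9 lb·ft × 1.356 = 31.05 N·m
ω = 2π × 1149/60 = 120.3 rad/s; P_out = τω = 31.05 × 120.3 = 3735 W
P_in = √3·V_L·I_L·cosφ = 1.732 × 575 × 7.09 × 0.722 = 5098 W
η = P_out / P_in = 3735 / 5098 = 0.733 = 73.3%

73.3 %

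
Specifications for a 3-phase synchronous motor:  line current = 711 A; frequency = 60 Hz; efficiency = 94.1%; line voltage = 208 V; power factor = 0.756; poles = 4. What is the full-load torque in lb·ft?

713 lb·ft

P_in = √3·V·I·cosφ = 1.732 × 208 × 711 × 0.756 = 193643 W
P_out = η·P_in = 0.941 × 193643 = 182218 W
n = n_s = 120×60/4 = 1800 rpm (synchronous)
ω = 2π×1800/60 = 188.5 rad/s
τ = P_out/ω = 182218/188.5 = 966.7 N·m
In lb·ft: 966.7/1.356 = 713 lb·ft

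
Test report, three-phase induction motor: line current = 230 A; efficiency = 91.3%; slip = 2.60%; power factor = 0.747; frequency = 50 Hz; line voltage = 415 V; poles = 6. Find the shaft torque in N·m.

P_in = √3·V·I·cosφ = 1.732 × 415 × 230 × 0.747 = 123494 W
P_out = η·P_in = 0.913 × 123494 = 112750 W
n_s = 120×50/6 = 1000 rpm; n = 1000×(1−0.026) = 974 rpm
ω = 2π×974/60 = 102 rad/s
τ = P_out/ω = 112750/102 = 1110 N·m

1110 N·m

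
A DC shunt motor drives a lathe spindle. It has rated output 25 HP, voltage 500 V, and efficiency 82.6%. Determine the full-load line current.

P_out = 25 × 746 = 18650 W
P_in = P_out / η = 18650 / 0.826 = 22579 W
I = P_in / V = 22579 / 500 = 45.2 A

45.2 A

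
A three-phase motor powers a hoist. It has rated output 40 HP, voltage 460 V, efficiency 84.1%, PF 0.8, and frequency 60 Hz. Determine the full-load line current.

P_out = 40 × 746 = 29840 W
P_in = P_out / η = 29840 / 0.841 = 35482 W
I_L = P_in / (√3·V_L·cosφ) = 35482 / (1.732 × 460 × 0.8) = 55.7 A

55.7 A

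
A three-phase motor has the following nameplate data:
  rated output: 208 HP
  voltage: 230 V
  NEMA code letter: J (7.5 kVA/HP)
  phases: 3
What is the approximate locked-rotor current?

S_LR = 7.5 × 208 = 1560 kVA
I_LR = S_LR/(√3·V_L) = 1560000/(1.732×230) = 3920 A

3920 A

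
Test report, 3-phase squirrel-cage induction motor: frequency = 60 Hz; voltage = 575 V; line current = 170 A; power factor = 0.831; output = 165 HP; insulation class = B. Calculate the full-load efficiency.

87.5 %

P_out = 165 × 746 = 123090 W
P_in = √3·V_L·I_L·cosφ = 1.732 × 575 × 170 × 0.831 = 140691 W
η = P_out / P_in = 123090 / 140691 = 0.875 = 87.5%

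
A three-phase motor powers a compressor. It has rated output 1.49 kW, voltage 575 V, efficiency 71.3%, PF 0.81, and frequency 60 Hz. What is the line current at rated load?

P_out = 1.49 kW = 1490 W
P_in = P_out / η = 1490 / 0.713 = 2090 W
I_L = P_in / (√3·V_L·cosφ) = 2090 / (1.732 × 575 × 0.81) = 2.59 A

2.59 A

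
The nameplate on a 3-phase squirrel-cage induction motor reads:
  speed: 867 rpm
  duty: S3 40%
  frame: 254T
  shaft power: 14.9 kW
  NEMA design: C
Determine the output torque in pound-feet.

ω = 2π × 867/60 = 90.79 rad/s
τ = P/ω = 14900/90.79 = 164.1 N·m
In lb·ft: 164.1/1.356 = 121 lb·ft

121 lb·ft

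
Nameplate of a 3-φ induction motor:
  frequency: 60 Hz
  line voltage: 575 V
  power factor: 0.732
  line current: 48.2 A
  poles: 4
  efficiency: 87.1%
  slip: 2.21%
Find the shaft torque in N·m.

P_in = √3·V·I·cosφ = 1.732 × 575 × 48.2 × 0.732 = 35138 W
P_out = η·P_in = 0.871 × 35138 = 30605 W
n_s = 120×60/4 = 1800 rpm; n = 1800×(1−0.0221) = 1760 rpm
ω = 2π×1760/60 = 184.3 rad/s
τ = P_out/ω = 30605/184.3 = 166 N·m

166 N·m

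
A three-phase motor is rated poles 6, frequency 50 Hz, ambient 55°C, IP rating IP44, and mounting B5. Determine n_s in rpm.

n_s = 120f/p = 120×50/6 = 1000 rpm

1000 rpm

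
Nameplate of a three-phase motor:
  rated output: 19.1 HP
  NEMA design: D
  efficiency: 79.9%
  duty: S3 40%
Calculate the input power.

17.8 kW

P_out = 19.1 × 746 = 14249 W
P_in = P_out/η = 14249/0.799 = 17834 W = 17.8 kW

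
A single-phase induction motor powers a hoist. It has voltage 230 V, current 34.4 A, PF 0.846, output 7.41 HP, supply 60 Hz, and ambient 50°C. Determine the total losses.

P_in = V·I·cosφ = 230×34.4×0.846 = 6694 W
P_out = 7.41×746 = 5528 W
Losses = P_in − P_out = 6694 − 5528 = 1166 W

1.17 kW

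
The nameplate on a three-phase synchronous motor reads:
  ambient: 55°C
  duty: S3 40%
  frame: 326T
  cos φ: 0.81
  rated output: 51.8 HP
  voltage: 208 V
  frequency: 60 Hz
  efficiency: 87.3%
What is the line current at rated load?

P_out = 51.8 × 746 = 38643 W
P_in = P_out / η = 38643 / 0.873 = 44265 W
I_L = P_in / (√3·V_L·cosφ) = 44265 / (1.732 × 208 × 0.81) = 152 A

152 A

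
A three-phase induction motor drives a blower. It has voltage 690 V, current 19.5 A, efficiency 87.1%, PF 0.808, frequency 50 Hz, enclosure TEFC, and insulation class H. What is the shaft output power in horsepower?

P_in = √3·V·I·cosφ = 1.732 × 690 × 19.5 × 0.808 = 18830 W
P_out = η·P_in = 0.871 × 18830 = 16401 W
= 16401/746 = 22 HP

22 HP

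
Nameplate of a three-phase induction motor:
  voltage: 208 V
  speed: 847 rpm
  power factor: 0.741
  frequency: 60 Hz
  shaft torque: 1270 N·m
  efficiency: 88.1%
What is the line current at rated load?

479 A

ω = 2π×847/60 = 88.7 rad/s; P_out = τω = 1270 × 88.7 = 112649 W
P_in = P_out / η = 112649 / 0.881 = 127865 W
I_L = P_in / (√3·V_L·cosφ) = 127865 / (1.732 × 208 × 0.741) = 479 A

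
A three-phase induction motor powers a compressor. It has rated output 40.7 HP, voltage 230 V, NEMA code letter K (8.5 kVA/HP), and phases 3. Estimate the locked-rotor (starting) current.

S_LR = 8.5 × 40.7 = 345.95 kVA
I_LR = S_LR/(√3·V_L) = 345950/(1.732×230) = 868 A

868 A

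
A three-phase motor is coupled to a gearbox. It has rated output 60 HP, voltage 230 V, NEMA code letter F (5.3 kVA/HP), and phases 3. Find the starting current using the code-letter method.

798 A

S_LR = 5.3 × 60 = 318 kVA
I_LR = S_LR/(√3·V_L) = 318000/(1.732×230) = 798 A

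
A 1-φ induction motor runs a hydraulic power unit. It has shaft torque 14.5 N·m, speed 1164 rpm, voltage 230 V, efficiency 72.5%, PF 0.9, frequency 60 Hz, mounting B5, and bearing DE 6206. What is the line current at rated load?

11.8 A

ω = 2π×1164/60 = 121.9 rad/s; P_out = τω = 14.5 × 121.9 = 1768 W
P_in = P_out / η = 1768 / 0.725 = 2439 W
I = P_in / (V·cosφ) = 2439 / (230 × 0.9) = 11.8 A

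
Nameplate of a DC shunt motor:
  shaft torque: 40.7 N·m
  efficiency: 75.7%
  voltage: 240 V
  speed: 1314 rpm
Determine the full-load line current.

30.8 A

ω = 2π×1314/60 = 137.6 rad/s; P_out = τω = 40.7 × 137.6 = 5600 W
P_in = P_out / η = 5600 / 0.757 = 7398 W
I = P_in / V = 7398 / 240 = 30.8 A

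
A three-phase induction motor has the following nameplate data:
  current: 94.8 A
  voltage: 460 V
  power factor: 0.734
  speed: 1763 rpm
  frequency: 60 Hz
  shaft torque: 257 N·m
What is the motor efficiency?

85.6 %

ω = 2π × 1763/60 = 184.6 rad/s; P_out = τω = 257 × 184.6 = 47442 W
P_in = √3·V_L·I_L·cosφ = 1.732 × 460 × 94.8 × 0.734 = 55438 W
η = P_out / P_in = 47442 / 55438 = 0.856 = 85.6%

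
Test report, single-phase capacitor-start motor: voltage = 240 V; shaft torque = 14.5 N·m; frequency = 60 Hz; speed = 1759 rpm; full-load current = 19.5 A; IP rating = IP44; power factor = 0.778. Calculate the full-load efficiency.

73.4 %

ω = 2π × 1759/60 = 184.2 rad/s; P_out = τω = 14.5 × 184.2 = 2671 W
P_in = V·I·cosφ = 240 × 19.5 × 0.778 = 3641 W
η = P_out / P_in = 2671 / 3641 = 0.734 = 73.4%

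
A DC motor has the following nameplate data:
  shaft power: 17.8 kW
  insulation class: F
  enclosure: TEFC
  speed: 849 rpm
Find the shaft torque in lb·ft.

ω = 2π × 849/60 = 88.91 rad/s
τ = P/ω = 17800/88.91 = 200.2 N·m
In lb·ft: 200.2/1.356 = 148 lb·ft

148 lb·ft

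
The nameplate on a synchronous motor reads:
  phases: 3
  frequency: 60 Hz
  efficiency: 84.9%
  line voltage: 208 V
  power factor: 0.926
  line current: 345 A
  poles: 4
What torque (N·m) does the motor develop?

P_in = √3·V·I·cosφ = 1.732 × 208 × 345 × 0.926 = 115091 W
P_out = η·P_in = 0.849 × 115091 = 97712 W
n = n_s = 120×60/4 = 1800 rpm (synchronous)
ω = 2π×1800/60 = 188.5 rad/s
τ = P_out/ω = 97712/188.5 = 518 N·m

518 N·m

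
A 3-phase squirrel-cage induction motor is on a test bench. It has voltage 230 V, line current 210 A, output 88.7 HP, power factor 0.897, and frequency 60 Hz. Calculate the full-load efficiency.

88.2 %

P_out = 88.7 × 746 = 66170 W
P_in = √3·V_L·I_L·cosφ = 1.732 × 230 × 210 × 0.897 = 75039 W
η = P_out / P_in = 66170 / 75039 = 0.882 = 88.2%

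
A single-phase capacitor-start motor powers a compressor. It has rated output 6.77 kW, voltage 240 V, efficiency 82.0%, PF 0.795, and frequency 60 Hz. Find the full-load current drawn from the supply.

43.3 A

P_out = 6.77 kW = 6770 W
P_in = P_out / η = 6770 / 0.820 = 8256 W
I = P_in / (V·cosφ) = 8256 / (240 × 0.795) = 43.3 A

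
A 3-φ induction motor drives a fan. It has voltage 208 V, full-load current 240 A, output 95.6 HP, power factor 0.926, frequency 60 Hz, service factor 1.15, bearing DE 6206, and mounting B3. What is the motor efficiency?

P_out = 95.6 × 746 = 71318 W
P_in = √3·V_L·I_L·cosφ = 1.732 × 208 × 240 × 0.926 = 80063 W
η = P_out / P_in = 71318 / 80063 = 0.891 = 89.1%

89.1 %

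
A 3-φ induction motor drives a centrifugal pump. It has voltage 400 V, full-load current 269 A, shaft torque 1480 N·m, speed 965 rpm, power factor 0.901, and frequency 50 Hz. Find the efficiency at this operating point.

89.1 %

ω = 2π × 965/60 = 101.1 rad/s; P_out = τω = 1480 × 101.1 = 149628 W
P_in = √3·V_L·I_L·cosφ = 1.732 × 400 × 269 × 0.901 = 167913 W
η = P_out / P_in = 149628 / 167913 = 0.891 = 89.1%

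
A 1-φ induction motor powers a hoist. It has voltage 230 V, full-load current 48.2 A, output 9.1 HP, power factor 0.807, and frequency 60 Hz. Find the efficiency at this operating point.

75.9 %

P_out = 9.1 × 746 = 6789 W
P_in = V·I·cosφ = 230 × 48.2 × 0.807 = 8946 W
η = P_out / P_in = 6789 / 8946 = 0.759 = 75.9%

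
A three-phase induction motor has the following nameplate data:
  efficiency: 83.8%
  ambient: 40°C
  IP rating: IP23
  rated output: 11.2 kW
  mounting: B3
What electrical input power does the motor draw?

13.4 kW

P_out = 11200 W
P_in = P_out/η = 11200/0.838 = 13365 W = 13.4 kW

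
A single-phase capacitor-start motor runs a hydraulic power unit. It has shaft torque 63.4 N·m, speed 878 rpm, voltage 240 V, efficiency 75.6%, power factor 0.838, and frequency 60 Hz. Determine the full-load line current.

38.3 A

ω = 2π×878/60 = 91.94 rad/s; P_out = τω = 63.4 × 91.94 = 5829 W
P_in = P_out / η = 5829 / 0.756 = 7710 W
I = P_in / (V·cosφ) = 7710 / (240 × 0.838) = 38.3 A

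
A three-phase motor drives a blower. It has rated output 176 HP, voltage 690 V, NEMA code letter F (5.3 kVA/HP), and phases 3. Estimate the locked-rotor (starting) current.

S_LR = 5.3 × 176 = 932.8 kVA
I_LR = S_LR/(√3·V_L) = 932800/(1.732×690) = 781 A

781 A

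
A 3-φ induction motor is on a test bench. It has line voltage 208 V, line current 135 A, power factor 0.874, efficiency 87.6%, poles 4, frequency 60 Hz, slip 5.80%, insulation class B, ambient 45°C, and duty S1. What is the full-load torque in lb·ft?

155 lb·ft

P_in = √3·V·I·cosφ = 1.732 × 208 × 135 × 0.874 = 42507 W
P_out = η·P_in = 0.876 × 42507 = 37236 W
n_s = 120×60/4 = 1800 rpm; n = 1800×(1−0.058) = 1696 rpm
ω = 2π×1696/60 = 177.6 rad/s
τ = P_out/ω = 37236/177.6 = 209.7 N·m
In lb·ft: 209.7/1.356 = 155 lb·ft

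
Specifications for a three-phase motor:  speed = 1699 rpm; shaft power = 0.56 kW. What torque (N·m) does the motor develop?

3.15 N·m

ω = 2π × 1699/60 = 177.9 rad/s
τ = P/ω = 560/177.9 = 3.15 N·m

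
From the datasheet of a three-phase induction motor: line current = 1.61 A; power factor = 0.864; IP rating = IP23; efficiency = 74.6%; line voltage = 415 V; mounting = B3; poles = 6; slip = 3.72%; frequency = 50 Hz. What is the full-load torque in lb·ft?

P_in = √3·V·I·cosφ = 1.732 × 415 × 1.61 × 0.864 = 1000 W
P_out = η·P_in = 0.746 × 1000 = 746 W
n_s = 120×50/6 = 1000 rpm; n = 1000×(1−0.0372) = 963 rpm
ω = 2π×963/60 = 100.8 rad/s
τ = P_out/ω = 746/100.8 = 7.401 N·m
In lb·ft: 7.401/1.356 = 5.46 lb·ft

5.46 lb·ft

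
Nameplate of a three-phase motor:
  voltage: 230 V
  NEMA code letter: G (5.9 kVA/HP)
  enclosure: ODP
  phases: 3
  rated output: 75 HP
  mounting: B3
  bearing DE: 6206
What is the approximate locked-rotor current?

1110 A

S_LR = 5.9 × 75 = 442.5 kVA
I_LR = S_LR/(√3·V_L) = 442500/(1.732×230) = 1110 A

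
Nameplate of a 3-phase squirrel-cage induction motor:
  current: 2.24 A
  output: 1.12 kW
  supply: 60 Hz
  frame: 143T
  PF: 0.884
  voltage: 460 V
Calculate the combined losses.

458 W

P_in = √3·V·I·cosφ = 1.732×460×2.24×0.884 = 1578 W
P_out = 1120 W
Losses = P_in − P_out = 1578 − 1120 = 458 W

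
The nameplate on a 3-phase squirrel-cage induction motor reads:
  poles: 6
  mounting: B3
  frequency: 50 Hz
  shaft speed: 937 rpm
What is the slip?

6.3 %

n_s = 120f/p = 120×50/6 = 1000 rpm
s = (n_s − n)/n_s = (1000 − 937)/1000 = 0.0630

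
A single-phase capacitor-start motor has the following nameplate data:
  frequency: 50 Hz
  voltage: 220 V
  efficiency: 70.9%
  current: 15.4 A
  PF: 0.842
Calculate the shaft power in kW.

2.02 kW

P_in = V·I·cosφ = 220 × 15.4 × 0.842 = 2853 W
P_out = η·P_in = 0.709 × 2853 = 2023 W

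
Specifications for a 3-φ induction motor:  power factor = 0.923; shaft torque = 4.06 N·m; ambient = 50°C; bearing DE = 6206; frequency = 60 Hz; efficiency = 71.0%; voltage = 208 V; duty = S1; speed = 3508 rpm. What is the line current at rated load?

6.32 A

ω = 2π×3508/60 = 367.4 rad/s; P_out = τω = 4.06 × 367.4 = 1492 W
P_in = P_out / η = 1492 / 0.710 = 2101 W
I_L = P_in / (√3·V_L·cosφ) = 2101 / (1.732 × 208 × 0.923) = 6.32 A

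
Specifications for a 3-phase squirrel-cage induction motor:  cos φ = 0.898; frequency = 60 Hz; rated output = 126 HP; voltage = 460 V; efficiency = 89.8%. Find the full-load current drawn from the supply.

P_out = 126 × 746 = 93996 W
P_in = P_out / η = 93996 / 0.898 = 104673 W
I_L = P_in / (√3·V_L·cosφ) = 104673 / (1.732 × 460 × 0.898) = 146 A

146 A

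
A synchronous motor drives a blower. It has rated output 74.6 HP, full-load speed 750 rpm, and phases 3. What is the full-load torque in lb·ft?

P_out = 74.6 × 746 = 55652 W
ω = 2π × 750/60 = 78.54 rad/s
τ = P_out/ω = 55652/78.54 = 708.6 N·m
In lb·ft: 708.6/1.356 = 523 lb·ft

523 lb·ft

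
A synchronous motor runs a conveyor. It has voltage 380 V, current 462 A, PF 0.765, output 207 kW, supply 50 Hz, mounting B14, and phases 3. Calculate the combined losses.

P_in = √3·V·I·cosφ = 1.732×380×462×0.765 = 232613 W
P_out = 207000 W
Losses = P_in − P_out = 232613 − 207000 = 25613 W

25600 W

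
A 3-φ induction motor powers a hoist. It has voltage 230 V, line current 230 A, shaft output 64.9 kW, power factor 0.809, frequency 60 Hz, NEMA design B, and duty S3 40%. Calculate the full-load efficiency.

P_out = 64.9 kW = 64900 W
P_in = √3·V_L·I_L·cosφ = 1.732 × 230 × 230 × 0.809 = 74123 W
η = P_out / P_in = 64900 / 74123 = 0.876 = 87.6%

87.6 %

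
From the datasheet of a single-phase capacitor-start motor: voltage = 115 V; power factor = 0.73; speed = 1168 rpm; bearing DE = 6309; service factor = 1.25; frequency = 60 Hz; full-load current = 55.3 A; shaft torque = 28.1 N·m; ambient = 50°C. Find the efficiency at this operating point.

ω = 2π × 1168/60 = 122.3 rad/s; P_out = τω = 28.1 × 122.3 = 3437 W
P_in = V·I·cosφ = 115 × 55.3 × 0.73 = 4642 W
η = P_out / P_in = 3437 / 4642 = 0.740 = 74.0%

74.0 %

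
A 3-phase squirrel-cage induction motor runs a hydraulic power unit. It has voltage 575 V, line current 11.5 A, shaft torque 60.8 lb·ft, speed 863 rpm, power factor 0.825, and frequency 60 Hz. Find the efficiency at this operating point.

78.8 %

τ = 60.8 lb·ft × 1.356 = 82.44 N·m
ω = 2π × 863/60 = 90.37 rad/s; P_out = τω = 82.44 × 90.37 = 7450 W
P_in = √3·V_L·I_L·cosφ = 1.732 × 575 × 11.5 × 0.825 = 9449 W
η = P_out / P_in = 7450 / 9449 = 0.788 = 78.8%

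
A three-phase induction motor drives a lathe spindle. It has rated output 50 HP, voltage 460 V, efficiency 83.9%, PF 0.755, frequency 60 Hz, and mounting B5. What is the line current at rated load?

P_out = 50 × 746 = 37300 W
P_in = P_out / η = 37300 / 0.839 = 44458 W
I_L = P_in / (√3·V_L·cosφ) = 44458 / (1.732 × 460 × 0.755) = 73.9 A

73.9 A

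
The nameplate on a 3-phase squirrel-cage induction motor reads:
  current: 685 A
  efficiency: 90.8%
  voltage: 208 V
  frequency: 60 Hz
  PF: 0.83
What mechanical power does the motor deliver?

186 kW

P_in = √3·V·I·cosφ = 1.732 × 208 × 685 × 0.83 = 204824 W
P_out = η·P_in = 0.908 × 204824 = 185980 W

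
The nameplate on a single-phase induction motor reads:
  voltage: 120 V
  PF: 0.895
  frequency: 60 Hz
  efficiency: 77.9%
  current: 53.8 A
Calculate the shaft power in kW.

P_in = V·I·cosφ = 120 × 53.8 × 0.895 = 5778 W
P_out = η·P_in = 0.779 × 5778 = 4501 W

4.5 kW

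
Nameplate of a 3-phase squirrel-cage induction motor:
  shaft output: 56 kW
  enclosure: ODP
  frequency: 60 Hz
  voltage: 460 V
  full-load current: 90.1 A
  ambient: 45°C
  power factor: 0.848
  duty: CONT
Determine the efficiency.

92.0 %

P_out = 56 kW = 56000 W
P_in = √3·V_L·I_L·cosφ = 1.732 × 460 × 90.1 × 0.848 = 60873 W
η = P_out / P_in = 56000 / 60873 = 0.920 = 92.0%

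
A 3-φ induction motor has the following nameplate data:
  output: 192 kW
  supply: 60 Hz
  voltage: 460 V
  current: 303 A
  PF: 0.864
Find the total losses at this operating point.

16600 W

P_in = √3·V·I·cosφ = 1.732×460×303×0.864 = 208575 W
P_out = 192000 W
Losses = P_in − P_out = 208575 − 192000 = 16575 W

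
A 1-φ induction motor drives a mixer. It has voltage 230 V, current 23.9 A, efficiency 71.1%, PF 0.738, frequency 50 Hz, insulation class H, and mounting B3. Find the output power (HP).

P_in = V·I·cosφ = 230 × 23.9 × 0.738 = 4057 W
P_out = η·P_in = 0.711 × 4057 = 2885 W
= 2885/746 = 3.87 HP

3.87 HP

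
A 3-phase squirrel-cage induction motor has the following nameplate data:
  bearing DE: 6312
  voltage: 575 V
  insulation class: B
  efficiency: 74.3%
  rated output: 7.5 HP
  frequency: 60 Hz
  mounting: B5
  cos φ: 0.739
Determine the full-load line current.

10.2 A

P_out = 7.5 × 746 = 5595 W
P_in = P_out / η = 5595 / 0.743 = 7530 W
I_L = P_in / (√3·V_L·cosφ) = 7530 / (1.732 × 575 × 0.739) = 10.2 A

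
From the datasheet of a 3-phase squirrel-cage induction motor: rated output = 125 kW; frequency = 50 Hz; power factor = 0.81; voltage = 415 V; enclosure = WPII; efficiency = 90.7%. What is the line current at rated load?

P_out = 125 kW = 125000 W
P_in = P_out / η = 125000 / 0.907 = 137817 W
I_L = P_in / (√3·V_L·cosφ) = 137817 / (1.732 × 415 × 0.81) = 237 A

237 A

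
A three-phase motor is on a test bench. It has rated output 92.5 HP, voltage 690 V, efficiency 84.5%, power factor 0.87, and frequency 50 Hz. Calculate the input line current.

78.5 A

P_out = 92.5 × 746 = 69005 W
P_in = P_out / η = 69005 / 0.845 = 81663 W
I_L = P_in / (√3·V_L·cosφ) = 81663 / (1.732 × 690 × 0.87) = 78.5 A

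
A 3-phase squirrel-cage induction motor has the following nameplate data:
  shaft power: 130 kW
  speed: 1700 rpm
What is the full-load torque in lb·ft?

ω = 2π × 1700/60 = 178 rad/s
τ = P/ω = 130000/178 = 730.3 N·m
In lb·ft: 730.3/1.356 = 539 lb·ft

539 lb·ft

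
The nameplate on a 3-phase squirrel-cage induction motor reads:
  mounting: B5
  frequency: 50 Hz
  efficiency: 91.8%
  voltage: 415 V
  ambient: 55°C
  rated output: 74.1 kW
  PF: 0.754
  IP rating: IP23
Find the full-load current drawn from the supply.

149 A

P_out = 74.1 kW = 74100 W
P_in = P_out / η = 74100 / 0.918 = 80719 W
I_L = P_in / (√3·V_L·cosφ) = 80719 / (1.732 × 415 × 0.754) = 149 A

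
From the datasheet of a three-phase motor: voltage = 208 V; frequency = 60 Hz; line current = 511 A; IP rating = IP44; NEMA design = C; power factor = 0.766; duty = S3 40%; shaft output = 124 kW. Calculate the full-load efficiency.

P_out = 124 kW = 124000 W
P_in = √3·V_L·I_L·cosφ = 1.732 × 208 × 511 × 0.766 = 141014 W
η = P_out / P_in = 124000 / 141014 = 0.879 = 87.9%

87.9 %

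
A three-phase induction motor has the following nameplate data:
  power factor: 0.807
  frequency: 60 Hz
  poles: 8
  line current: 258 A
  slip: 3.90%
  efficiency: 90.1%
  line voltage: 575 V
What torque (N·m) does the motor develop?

2060 N·m

P_in = √3·V·I·cosφ = 1.732 × 575 × 258 × 0.807 = 207352 W
P_out = η·P_in = 0.901 × 207352 = 186824 W
n_s = 120×60/8 = 900 rpm; n = 900×(1−0.039) = 865 rpm
ω = 2π×865/60 = 90.58 rad/s
τ = P_out/ω = 186824/90.58 = 2060 N·m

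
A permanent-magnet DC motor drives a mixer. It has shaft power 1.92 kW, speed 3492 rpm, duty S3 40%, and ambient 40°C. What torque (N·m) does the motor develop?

ω = 2π × 3492/60 = 365.7 rad/s
τ = P/ω = 1920/365.7 = 5.25 N·m

5.25 N·m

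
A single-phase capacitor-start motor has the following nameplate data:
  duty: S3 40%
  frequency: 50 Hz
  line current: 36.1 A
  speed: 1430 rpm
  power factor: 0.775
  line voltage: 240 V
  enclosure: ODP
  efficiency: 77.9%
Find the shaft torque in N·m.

P_in = V·I·cosφ = 240 × 36.1 × 0.775 = 6715 W
P_out = η·P_in = 0.779 × 6715 = 5231 W
n = 1430 rpm
ω = 2π×1430/60 = 149.7 rad/s
τ = P_out/ω = 5231/149.7 = 34.9 N·m

34.9 N·m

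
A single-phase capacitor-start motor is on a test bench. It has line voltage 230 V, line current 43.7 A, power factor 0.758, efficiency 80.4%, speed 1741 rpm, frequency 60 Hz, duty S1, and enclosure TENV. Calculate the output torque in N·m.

33.6 N·m

P_in = V·I·cosφ = 230 × 43.7 × 0.758 = 7619 W
P_out = η·P_in = 0.804 × 7619 = 6126 W
n = 1741 rpm
ω = 2π×1741/60 = 182.3 rad/s
τ = P_out/ω = 6126/182.3 = 33.6 N·m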